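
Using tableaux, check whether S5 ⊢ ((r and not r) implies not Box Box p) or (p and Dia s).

Tableau for the negation not (((r and not r) implies not Box Box p) or (p and Dia s)):
1. not (((r and not r) implies not Box Box p) or (p and Dia s)), w0
2. not ((r and not r) implies not Box Box p), w0   [neg-or-rule on 1]
3. not (p and Dia s), w0   [neg-or-rule on 1]
4. r and not r, w0   [neg-implies-rule on 2]
5. Box Box p, w0   [neg-implies-rule on 2]
6. r, w0   [and-rule on 4]
7. not r, w0   [and-rule on 4]
Accessibility: w0Rw0
Branch closes: r and not r both at w0.
All branches of the negation close; one closing branch shown above.

Valid in S5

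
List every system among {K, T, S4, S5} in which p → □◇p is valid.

S5-tableau for the negation ¬(p → □◇p):
1. ¬(p → □◇p), w0
2. p, w0   [¬→-rule on 1]
3. ¬□◇p, w0   [¬→-rule on 1]
4. ¬◇p, w1   [¬□-rule on 3: fresh world w1, w0Rw1]
5. ¬p, w0   [¬◇-rule on 4 via w1Rw0]
Accessibility: w0Rw0, w0Rw1, w1Rw0, w1Rw1
Branch closes: p and ¬p both at w0.
Every branch closes (one shown): valid in S5.
S4-tableau for the negation ¬(p → □◇p):
1. ¬(p → □◇p), w0
2. p, w0   [¬→-rule on 1]
3. ¬□◇p, w0   [¬→-rule on 1]
4. ¬◇p, w1   [¬□-rule on 3: fresh world w1, w0Rw1]
5. ¬p, w1   [¬◇-rule on 4 via w1Rw1]
Accessibility: w0Rw0, w0Rw1, w1Rw1
Complete open branch: countermodel on an S4-frame, so not valid in S4, nor in K, T (the same frame is also a K-frame and a T-frame).

S5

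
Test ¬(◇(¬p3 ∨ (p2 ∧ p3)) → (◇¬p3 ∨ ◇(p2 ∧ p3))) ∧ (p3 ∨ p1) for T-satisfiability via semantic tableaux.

Unsatisfiable

1. ¬(◇(¬p3 ∨ (p2 ∧ p3)) → (◇¬p3 ∨ ◇(p2 ∧ p3))) ∧ (p3 ∨ p1), 0
2. ¬(◇(¬p3 ∨ (p2 ∧ p3)) → (◇¬p3 ∨ ◇(p2 ∧ p3))), 0
3. p3 ∨ p1, 0
4. ◇(¬p3 ∨ (p2 ∧ p3)), 0
5. ¬(◇¬p3 ∨ ◇(p2 ∧ p3)), 0
6. ¬◇¬p3, 0
7. ¬◇(p2 ∧ p3), 0
8. p3, 0
9. ¬(p2 ∧ p3), 0
10. p1, 0
11. ¬p2, 0
12. ¬p3 ∨ (p2 ∧ p3), 1
13. p3, 1
14. ¬(p2 ∧ p3), 1
15. p2 ∧ p3, 1
16. p2, 1
17. ¬p3, 1
Accessibility: 0R0, 0R1, 1R1
Branch closes: p3 and ¬p3 both at 1.
(One branch shown.) All branches close.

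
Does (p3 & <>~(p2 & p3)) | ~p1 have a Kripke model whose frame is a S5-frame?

1. (p3 & <>~(p2 & p3)) | ~p1, 0
2. ~p1, 0   [|-rule on 1 (branches; this branch)]
Accessibility: 0R0

Satisfiable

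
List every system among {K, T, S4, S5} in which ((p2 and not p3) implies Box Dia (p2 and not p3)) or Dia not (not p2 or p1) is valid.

S5

S4-tableau for the negation not (((p2 and not p3) implies Box Dia (p2 and not p3)) or Dia not (not p2 or p1)):
1. not (((p2 and not p3) implies Box Dia (p2 and not p3)) or Dia not (not p2 or p1)), 0
2. not ((p2 and not p3) implies Box Dia (p2 and not p3)), 0
3. not Dia not (not p2 or p1), 0
4. p2 and not p3, 0
5. not Box Dia (p2 and not p3), 0
6. p2, 0
7. not p3, 0
8. not p2 or p1, 0
9. p1, 0
10. not Dia (p2 and not p3), 1
11. not p2 or p1, 1
12. not (p2 and not p3), 1
13. p1, 1
14. p3, 1
Accessibility: 0R0, 0R1, 1R1
Complete open branch: countermodel on an S4-frame, so not valid in S4, nor in K, T (the same frame is also a K-frame and a T-frame).
S5-tableau for the negation not (((p2 and not p3) implies Box Dia (p2 and not p3)) or Dia not (not p2 or p1)):
1. not (((p2 and not p3) implies Box Dia (p2 and not p3)) or Dia not (not p2 or p1)), 0
2. not ((p2 and not p3) implies Box Dia (p2 and not p3)), 0
3. not Dia not (not p2 or p1), 0
4. p2 and not p3, 0
5. not Box Dia (p2 and not p3), 0
6. p2, 0
7. not p3, 0
8. not p2 or p1, 0
9. p1, 0
10. not Dia (p2 and not p3), 1
11. not p2 or p1, 1
12. not (p2 and not p3), 0
13. not (p2 and not p3), 1
14. p1, 1
15. p3, 0
Accessibility: 0R0, 0R1, 1R0, 1R1
Branch closes: p3 and not p3 both at 0.
Every branch closes (one shown): valid in S5.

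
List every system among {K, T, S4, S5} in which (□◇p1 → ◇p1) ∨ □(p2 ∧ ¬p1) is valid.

T, S4, S5

T-tableau for the negation ¬((□◇p1 → ◇p1) ∨ □(p2 ∧ ¬p1)):
1. ¬((□◇p1 → ◇p1) ∨ □(p2 ∧ ¬p1)), 0
2. ¬(□◇p1 → ◇p1), 0
3. ¬□(p2 ∧ ¬p1), 0
4. □◇p1, 0
5. ¬◇p1, 0
6. ◇p1, 0
7. ¬p1, 0
8. ¬(p2 ∧ ¬p1), 1
9. ◇p1, 1
10. ¬p1, 1
11. ¬p2, 1
12. p1, 2
13. ◇p1, 2
14. ¬p1, 2
Accessibility: 0R0, 0R1, 0R2, 1R1, 2R2
Branch closes: p1 and ¬p1 both at 2.
Every branch closes (one shown): valid in T, hence also in S4, S5 (every theorem of T is a theorem of S4 and S5).
K-tableau for the negation ¬((□◇p1 → ◇p1) ∨ □(p2 ∧ ¬p1)):
1. ¬((□◇p1 → ◇p1) ∨ □(p2 ∧ ¬p1)), 0
2. ¬(□◇p1 → ◇p1), 0
3. ¬□(p2 ∧ ¬p1), 0
4. □◇p1, 0
5. ¬◇p1, 0
6. ¬(p2 ∧ ¬p1), 1
7. ◇p1, 1
8. ¬p1, 1
9. ¬p2, 1
10. p1, 2
Accessibility: 0R1, 1R2
Complete open branch: countermodel on a K-frame, so not valid in K.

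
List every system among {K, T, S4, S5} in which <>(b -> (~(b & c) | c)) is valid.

K-tableau for the negation ~<>(b -> (~(b & c) | c)):
1. ~<>(b -> (~(b & c) | c)), w0
Complete open branch: countermodel on a K-frame, so not valid in K.
T-tableau for the negation ~<>(b -> (~(b & c) | c)):
1. ~<>(b -> (~(b & c) | c)), w0
2. ~(b -> (~(b & c) | c)), w0   [~<>-rule on 1 via w0Rw0]
3. b, w0   [~->-rule on 2]
4. ~(~(b & c) | c), w0   [~->-rule on 2]
5. b & c, w0   [~|-rule on 4]
6. ~c, w0   [~|-rule on 4]
7. c, w0   [&-rule on 5]
Accessibility: w0Rw0
Branch closes: c and ~c both at w0.
Every branch closes (one shown): valid in T, hence also in S4, S5 (every theorem of T is a theorem of S4 and S5).

T, S4, S5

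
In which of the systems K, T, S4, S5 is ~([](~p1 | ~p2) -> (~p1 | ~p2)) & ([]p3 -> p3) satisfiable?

K

T-tableau for the formula:
1. ~([](~p1 | ~p2) -> (~p1 | ~p2)) & ([]p3 -> p3), w0
2. ~([](~p1 | ~p2) -> (~p1 | ~p2)), w0
3. []p3 -> p3, w0
4. [](~p1 | ~p2), w0
5. ~(~p1 | ~p2), w0
6. p1, w0
7. p2, w0
8. ~p1 | ~p2, w0
9. p3, w0
10. ~p2, w0
Accessibility: w0Rw0
Branch closes: p2 and ~p2 both at w0.
Every branch closes (one shown): unsatisfiable in T, hence also in S4, S5 (every S4/S5-frame is a T-frame).
K-tableau for the formula:
1. ~([](~p1 | ~p2) -> (~p1 | ~p2)) & ([]p3 -> p3), w0
2. ~([](~p1 | ~p2) -> (~p1 | ~p2)), w0
3. []p3 -> p3, w0
4. [](~p1 | ~p2), w0
5. ~(~p1 | ~p2), w0
6. p1, w0
7. p2, w0
8. p3, w0
Complete open branch: satisfiable in K.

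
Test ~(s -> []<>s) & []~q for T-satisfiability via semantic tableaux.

1. ~(s -> []<>s) & []~q, u
2. ~(s -> []<>s), u   [&-rule on 1]
3. []~q, u   [&-rule on 1]
4. s, u   [~->-rule on 2]
5. ~[]<>s, u   [~->-rule on 2]
6. ~q, u   [[]-rule on 3 via uRu]
7. ~<>s, v   [~[]-rule on 5: fresh world v, uRv]
8. ~q, v   [[]-rule on 3 via uRv]
9. ~s, v   [~<>-rule on 7 via vRv]
Accessibility: uRu, uRv, vRv

Satisfiable (open branch found)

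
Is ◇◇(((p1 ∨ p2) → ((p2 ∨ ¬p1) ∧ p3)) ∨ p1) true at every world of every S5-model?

Invalid (countermodel exists)

Tableau for the negation ¬◇◇(((p1 ∨ p2) → ((p2 ∨ ¬p1) ∧ p3)) ∨ p1):
1. ¬◇◇(((p1 ∨ p2) → ((p2 ∨ ¬p1) ∧ p3)) ∨ p1), w0
2. ¬◇(((p1 ∨ p2) → ((p2 ∨ ¬p1) ∧ p3)) ∨ p1), w0
3. ¬(((p1 ∨ p2) → ((p2 ∨ ¬p1) ∧ p3)) ∨ p1), w0
4. ¬((p1 ∨ p2) → ((p2 ∨ ¬p1) ∧ p3)), w0
5. ¬p1, w0
6. p1 ∨ p2, w0
7. ¬((p2 ∨ ¬p1) ∧ p3), w0
8. p2, w0
9. ¬p3, w0
Accessibility: w0Rw0
The negation has an open branch (countermodel exists).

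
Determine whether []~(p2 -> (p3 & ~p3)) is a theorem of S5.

Invalid (countermodel exists)

Tableau for the negation ~[]~(p2 -> (p3 & ~p3)):
1. ~[]~(p2 -> (p3 & ~p3)), w0
2. p2 -> (p3 & ~p3), w1
3. ~p2, w1
Accessibility: w0Rw0, w0Rw1, w1Rw0, w1Rw1
The negation has an open branch (countermodel exists).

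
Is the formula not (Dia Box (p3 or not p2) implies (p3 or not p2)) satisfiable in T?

Yes, satisfiable

1. not (Dia Box (p3 or not p2) implies (p3 or not p2)), w0
2. Dia Box (p3 or not p2), w0
3. not (p3 or not p2), w0
4. not p3, w0
5. p2, w0
6. Box (p3 or not p2), w1
7. p3 or not p2, w1
8. not p2, w1
Accessibility: w0Rw0, w0Rw1, w1Rw1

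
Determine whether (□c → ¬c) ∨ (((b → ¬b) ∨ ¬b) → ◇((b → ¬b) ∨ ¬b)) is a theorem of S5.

Valid in S5

Tableau for the negation ¬((□c → ¬c) ∨ (((b → ¬b) ∨ ¬b) → ◇((b → ¬b) ∨ ¬b))):
1. ¬((□c → ¬c) ∨ (((b → ¬b) ∨ ¬b) → ◇((b → ¬b) ∨ ¬b))), w0
2. ¬(□c → ¬c), w0
3. ¬(((b → ¬b) ∨ ¬b) → ◇((b → ¬b) ∨ ¬b)), w0
4. □c, w0
5. c, w0
6. (b → ¬b) ∨ ¬b, w0
7. ¬◇((b → ¬b) ∨ ¬b), w0
8. ¬((b → ¬b) ∨ ¬b), w0
9. ¬(b → ¬b), w0
10. b, w0
11. b → ¬b, w0
12. ¬b, w0
Accessibility: w0Rw0
Branch closes: b and ¬b both at w0.
All branches of the negation close; one closing branch shown above.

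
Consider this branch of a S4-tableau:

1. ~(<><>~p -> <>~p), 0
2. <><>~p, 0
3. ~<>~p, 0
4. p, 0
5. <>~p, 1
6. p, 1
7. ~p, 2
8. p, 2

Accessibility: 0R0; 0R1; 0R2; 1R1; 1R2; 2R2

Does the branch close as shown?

Both p and ~p appear at 2.

Closed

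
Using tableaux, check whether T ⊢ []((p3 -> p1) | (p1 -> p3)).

Tableau for the negation ~[]((p3 -> p1) | (p1 -> p3)):
1. ~[]((p3 -> p1) | (p1 -> p3)), 0
2. ~((p3 -> p1) | (p1 -> p3)), 1
3. ~(p3 -> p1), 1
4. ~(p1 -> p3), 1
5. p3, 1
6. ~p1, 1
7. p1, 1
8. ~p3, 1
Accessibility: 0R0, 0R1, 1R1
Branch closes: p1 and ~p1 both at 1.
Every branch of the negation's tableau closes; the branch above is one of them.

Valid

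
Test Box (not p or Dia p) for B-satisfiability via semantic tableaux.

Satisfiable (open branch found)

1. Box (not p or Dia p), u
2. not p or Dia p, u   [Box-rule on 1 via uRu]
3. Dia p, u   [or-rule on 2 (branches; this branch)]
4. p, v   [Dia-rule on 3: fresh world v, uRv]
5. not p or Dia p, v   [Box-rule on 1 via uRv]
6. Dia p, v   [or-rule on 5 (branches; this branch)]
7. p, w   [Dia-rule on 6: fresh world w, vRw]
Accessibility: uRu, uRv, vRu, vRv, vRw, wRv, wRw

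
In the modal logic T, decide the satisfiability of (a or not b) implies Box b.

Satisfiable

1. (a or not b) implies Box b, 0
2. Box b, 0
3. b, 0
Accessibility: 0R0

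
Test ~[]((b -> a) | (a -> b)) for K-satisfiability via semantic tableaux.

Unsatisfiable

1. ~[]((b -> a) | (a -> b)), w0
2. ~((b -> a) | (a -> b)), w1   [~[]-rule on 1: fresh world w1, w0Rw1]
3. ~(b -> a), w1   [~|-rule on 2]
4. ~(a -> b), w1   [~|-rule on 2]
5. b, w1   [~->-rule on 3]
6. ~a, w1   [~->-rule on 3]
7. a, w1   [~->-rule on 4]
8. ~b, w1   [~->-rule on 4]
Accessibility: w0Rw1
Branch closes: a and ~a both at w1.
Every branch closes; the branch above is one of them.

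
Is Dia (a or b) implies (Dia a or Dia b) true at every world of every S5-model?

Tableau for the negation not (Dia (a or b) implies (Dia a or Dia b)):
1. not (Dia (a or b) implies (Dia a or Dia b)), 0
2. Dia (a or b), 0   [neg-implies-rule on 1]
3. not (Dia a or Dia b), 0   [neg-implies-rule on 1]
4. not Dia a, 0   [neg-or-rule on 3]
5. not Dia b, 0   [neg-or-rule on 3]
6. not a, 0   [neg-Dia-rule on 4 via 0R0]
7. not b, 0   [neg-Dia-rule on 5 via 0R0]
8. a or b, 1   [Dia-rule on 2: fresh world 1, 0R1]
9. not a, 1   [neg-Dia-rule on 4 via 0R1]
10. not b, 1   [neg-Dia-rule on 5 via 0R1]
11. b, 1   [or-rule on 8 (branches; this branch)]
Accessibility: 0R0, 0R1, 1R0, 1R1
Branch closes: b and not b both at 1.
Every branch of the negation's tableau closes; the branch above is one of them.

Valid in S5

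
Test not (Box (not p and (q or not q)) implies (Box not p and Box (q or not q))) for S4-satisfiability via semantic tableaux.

Unsatisfiable (every branch closes)

1. not (Box (not p and (q or not q)) implies (Box not p and Box (q or not q))), 0
2. Box (not p and (q or not q)), 0
3. not (Box not p and Box (q or not q)), 0
4. not p and (q or not q), 0
5. not p, 0
6. q or not q, 0
7. not Box not p, 0
8. not q, 0
9. p, 1
10. not p and (q or not q), 1
11. not p, 1
12. q or not q, 1
Accessibility: 0R0, 0R1, 1R1
Branch closes: p and not p both at 1.
All branches of the tableau close; one closing branch shown above.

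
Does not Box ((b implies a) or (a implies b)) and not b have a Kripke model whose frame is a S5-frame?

1. not Box ((b implies a) or (a implies b)) and not b, w0
2. not Box ((b implies a) or (a implies b)), w0
3. not b, w0
4. not ((b implies a) or (a implies b)), w1
5. not (b implies a), w1
6. not (a implies b), w1
7. b, w1
8. not a, w1
9. a, w1
10. not b, w1
Accessibility: w0Rw0, w0Rw1, w1Rw0, w1Rw1
Branch closes: a and not a both at w1.
(One branch shown.) All branches close.

No, unsatisfiable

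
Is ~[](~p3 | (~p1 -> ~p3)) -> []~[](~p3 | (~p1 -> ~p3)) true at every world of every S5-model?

Valid in S5

Tableau for the negation ~(~[](~p3 | (~p1 -> ~p3)) -> []~[](~p3 | (~p1 -> ~p3))):
1. ~(~[](~p3 | (~p1 -> ~p3)) -> []~[](~p3 | (~p1 -> ~p3))), 0
2. ~[](~p3 | (~p1 -> ~p3)), 0
3. ~[]~[](~p3 | (~p1 -> ~p3)), 0
4. ~(~p3 | (~p1 -> ~p3)), 1
5. p3, 1
6. ~(~p1 -> ~p3), 1
7. ~p1, 1
8. [](~p3 | (~p1 -> ~p3)), 2
9. ~p3 | (~p1 -> ~p3), 0
10. ~p3 | (~p1 -> ~p3), 1
11. ~p3 | (~p1 -> ~p3), 2
12. ~p1 -> ~p3, 0
13. ~p1 -> ~p3, 1
14. ~p1 -> ~p3, 2
15. ~p3, 0
16. ~p3, 1
Accessibility: 0R0, 0R1, 0R2, 1R0, 1R1, 1R2, 2R0, 2R1, 2R2
Branch closes: p3 and ~p3 both at 1.
All branches of the negation close; one closing branch shown above.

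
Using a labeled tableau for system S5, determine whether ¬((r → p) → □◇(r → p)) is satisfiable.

1. ¬((r → p) → □◇(r → p)), u
2. r → p, u
3. ¬□◇(r → p), u
4. p, u
5. ¬◇(r → p), v
6. ¬(r → p), u
7. r, u
8. ¬p, u
Accessibility: uRu, uRv, vRu, vRv
Branch closes: p and ¬p both at u.
All branches of the tableau close; one closing branch shown above.

No, unsatisfiable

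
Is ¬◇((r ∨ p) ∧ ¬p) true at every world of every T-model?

Tableau for the negation ◇((r ∨ p) ∧ ¬p):
1. ◇((r ∨ p) ∧ ¬p), u
2. (r ∨ p) ∧ ¬p, v
3. r ∨ p, v
4. ¬p, v
5. r, v
Accessibility: uRu, uRv, vRv
The negation has an open branch (countermodel exists).

Invalid (countermodel exists)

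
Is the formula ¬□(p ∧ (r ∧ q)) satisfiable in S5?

Yes, satisfiable

1. ¬□(p ∧ (r ∧ q)), 0
2. ¬(p ∧ (r ∧ q)), 1
3. ¬(r ∧ q), 1
4. ¬q, 1
Accessibility: 0R0, 0R1, 1R0, 1R1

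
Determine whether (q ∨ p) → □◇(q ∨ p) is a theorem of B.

Tableau for the negation ¬((q ∨ p) → □◇(q ∨ p)):
1. ¬((q ∨ p) → □◇(q ∨ p)), u
2. q ∨ p, u   [¬→-rule on 1]
3. ¬□◇(q ∨ p), u   [¬→-rule on 1]
4. p, u   [∨-rule on 2 (branches; this branch)]
5. ¬◇(q ∨ p), v   [¬□-rule on 3: fresh world v, uRv]
6. ¬(q ∨ p), u   [¬◇-rule on 5 via vRu]
7. ¬q, u   [¬∨-rule on 6]
8. ¬p, u   [¬∨-rule on 6]
Accessibility: uRu, uRv, vRu, vRv
Branch closes: p and ¬p both at u.
Every branch of the negation's tableau closes; the branch above is one of them.

Valid in B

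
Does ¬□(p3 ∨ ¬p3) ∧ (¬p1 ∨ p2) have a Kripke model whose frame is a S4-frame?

1. ¬□(p3 ∨ ¬p3) ∧ (¬p1 ∨ p2), 0
2. ¬□(p3 ∨ ¬p3), 0
3. ¬p1 ∨ p2, 0
4. p2, 0
5. ¬(p3 ∨ ¬p3), 1
6. ¬p3, 1
7. p3, 1
Accessibility: 0R0, 0R1, 1R1
Branch closes: p3 and ¬p3 both at 1.
All branches of the tableau close; one closing branch shown above.

No, unsatisfiable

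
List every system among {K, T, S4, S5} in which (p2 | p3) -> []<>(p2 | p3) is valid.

S5

S5-tableau for the negation ~((p2 | p3) -> []<>(p2 | p3)):
1. ~((p2 | p3) -> []<>(p2 | p3)), w0
2. p2 | p3, w0   [~->-rule on 1]
3. ~[]<>(p2 | p3), w0   [~->-rule on 1]
4. p3, w0   [|-rule on 2 (branches; this branch)]
5. ~<>(p2 | p3), w1   [~[]-rule on 3: fresh world w1, w0Rw1]
6. ~(p2 | p3), w0   [~<>-rule on 5 via w1Rw0]
7. ~p2, w0   [~|-rule on 6]
8. ~p3, w0   [~|-rule on 6]
Accessibility: w0Rw0, w0Rw1, w1Rw0, w1Rw1
Branch closes: p3 and ~p3 both at w0.
Every branch closes (one shown): valid in S5.
S4-tableau for the negation ~((p2 | p3) -> []<>(p2 | p3)):
1. ~((p2 | p3) -> []<>(p2 | p3)), w0
2. p2 | p3, w0   [~->-rule on 1]
3. ~[]<>(p2 | p3), w0   [~->-rule on 1]
4. p3, w0   [|-rule on 2 (branches; this branch)]
5. ~<>(p2 | p3), w1   [~[]-rule on 3: fresh world w1, w0Rw1]
6. ~(p2 | p3), w1   [~<>-rule on 5 via w1Rw1]
7. ~p2, w1   [~|-rule on 6]
8. ~p3, w1   [~|-rule on 6]
Accessibility: w0Rw0, w0Rw1, w1Rw1
Complete open branch: countermodel on an S4-frame, so not valid in S4, nor in K, T (the same frame is also a K-frame and a T-frame).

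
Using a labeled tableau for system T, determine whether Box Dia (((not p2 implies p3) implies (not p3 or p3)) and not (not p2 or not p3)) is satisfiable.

Satisfiable (open branch found)

1. Box Dia (((not p2 implies p3) implies (not p3 or p3)) and not (not p2 or not p3)), u
2. Dia (((not p2 implies p3) implies (not p3 or p3)) and not (not p2 or not p3)), u   [Box-rule on 1 via uRu]
3. ((not p2 implies p3) implies (not p3 or p3)) and not (not p2 or not p3), v   [Dia-rule on 2: fresh world v, uRv]
4. (not p2 implies p3) implies (not p3 or p3), v   [and-rule on 3]
5. not (not p2 or not p3), v   [and-rule on 3]
6. p2, v   [neg-or-rule on 5]
7. p3, v   [neg-or-rule on 5]
8. Dia (((not p2 implies p3) implies (not p3 or p3)) and not (not p2 or not p3)), v   [Box-rule on 1 via uRv]
9. not p3 or p3, v   [implies-rule on 4 (branches; this branch)]
10. ((not p2 implies p3) implies (not p3 or p3)) and not (not p2 or not p3), w   [Dia-rule on 8: fresh world w, vRw]
11. (not p2 implies p3) implies (not p3 or p3), w   [and-rule on 10]
12. not (not p2 or not p3), w   [and-rule on 10]
13. p2, w   [neg-or-rule on 12]
14. p3, w   [neg-or-rule on 12]
15. not p3 or p3, w   [implies-rule on 11 (branches; this branch)]
Accessibility: uRu, uRv, vRv, vRw, wRw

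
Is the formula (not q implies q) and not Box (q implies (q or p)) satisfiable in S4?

1. (not q implies q) and not Box (q implies (q or p)), 0
2. not q implies q, 0
3. not Box (q implies (q or p)), 0
4. q, 0
5. not (q implies (q or p)), 1
6. q, 1
7. not (q or p), 1
8. not q, 1
9. not p, 1
Accessibility: 0R0, 0R1, 1R1
Branch closes: q and not q both at 1.
All branches of the tableau close; one closing branch shown above.

No, unsatisfiable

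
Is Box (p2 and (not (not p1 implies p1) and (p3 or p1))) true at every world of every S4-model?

Tableau for the negation not Box (p2 and (not (not p1 implies p1) and (p3 or p1))):
1. not Box (p2 and (not (not p1 implies p1) and (p3 or p1))), 0
2. not (p2 and (not (not p1 implies p1) and (p3 or p1))), 1
3. not (not (not p1 implies p1) and (p3 or p1)), 1
4. not (p3 or p1), 1
5. not p3, 1
6. not p1, 1
Accessibility: 0R0, 0R1, 1R1
The negation has an open branch (countermodel exists).

No, not valid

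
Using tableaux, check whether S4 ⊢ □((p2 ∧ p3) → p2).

Yes, valid

Tableau for the negation ¬□((p2 ∧ p3) → p2):
1. ¬□((p2 ∧ p3) → p2), w0
2. ¬((p2 ∧ p3) → p2), w1
3. p2 ∧ p3, w1
4. ¬p2, w1
5. p2, w1
6. p3, w1
Accessibility: w0Rw0, w0Rw1, w1Rw1
Branch closes: p2 and ¬p2 both at w1.
All branches of the negation close; one closing branch shown above.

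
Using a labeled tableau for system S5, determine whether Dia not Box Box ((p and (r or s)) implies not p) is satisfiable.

1. Dia not Box Box ((p and (r or s)) implies not p), w0
2. not Box Box ((p and (r or s)) implies not p), w1
3. not Box ((p and (r or s)) implies not p), w2
4. not ((p and (r or s)) implies not p), w3
5. p and (r or s), w3
6. p, w3
7. r or s, w3
8. s, w3
Accessibility: w0Rw0, w0Rw1, w0Rw2, w0Rw3, w1Rw0, w1Rw1, w1Rw2, w1Rw3, w2Rw0, w2Rw1, w2Rw2, w2Rw3, w3Rw0, w3Rw1, w3Rw2, w3Rw3

Satisfiable (open branch found)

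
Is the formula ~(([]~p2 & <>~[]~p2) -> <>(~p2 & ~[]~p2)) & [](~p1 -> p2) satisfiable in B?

Unsatisfiable

1. ~(([]~p2 & <>~[]~p2) -> <>(~p2 & ~[]~p2)) & [](~p1 -> p2), 0
2. ~(([]~p2 & <>~[]~p2) -> <>(~p2 & ~[]~p2)), 0
3. [](~p1 -> p2), 0
4. []~p2 & <>~[]~p2, 0
5. ~<>(~p2 & ~[]~p2), 0
6. []~p2, 0
7. <>~[]~p2, 0
8. ~p1 -> p2, 0
9. ~(~p2 & ~[]~p2), 0
10. ~p2, 0
11. p1, 0
12. ~[]~p2, 1
13. ~p1 -> p2, 1
14. ~(~p2 & ~[]~p2), 1
15. ~p2, 1
16. p1, 1
17. []~p2, 1
18. p2, 2
19. ~p2, 2
Accessibility: 0R0, 0R1, 1R0, 1R1, 1R2, 2R1, 2R2
Branch closes: p2 and ~p2 both at 2.
(One branch shown.) All branches close.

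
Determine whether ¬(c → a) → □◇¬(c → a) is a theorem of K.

Not valid

Tableau for the negation ¬(¬(c → a) → □◇¬(c → a)):
1. ¬(¬(c → a) → □◇¬(c → a)), w0
2. ¬(c → a), w0   [¬→-rule on 1]
3. ¬□◇¬(c → a), w0   [¬→-rule on 1]
4. c, w0   [¬→-rule on 2]
5. ¬a, w0   [¬→-rule on 2]
6. ¬◇¬(c → a), w1   [¬□-rule on 3: fresh world w1, w0Rw1]
Accessibility: w0Rw1
The negation has an open branch (countermodel exists).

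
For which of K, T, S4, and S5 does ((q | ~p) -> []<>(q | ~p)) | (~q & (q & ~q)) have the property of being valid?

S5

S5-tableau for the negation ~(((q | ~p) -> []<>(q | ~p)) | (~q & (q & ~q))):
1. ~(((q | ~p) -> []<>(q | ~p)) | (~q & (q & ~q))), 0
2. ~((q | ~p) -> []<>(q | ~p)), 0
3. ~(~q & (q & ~q)), 0
4. q | ~p, 0
5. ~[]<>(q | ~p), 0
6. ~(q & ~q), 0
7. ~p, 0
8. q, 0
9. ~<>(q | ~p), 1
10. ~(q | ~p), 0
11. ~q, 0
12. p, 0
Accessibility: 0R0, 0R1, 1R0, 1R1
Branch closes: q and ~q both at 0.
Every branch closes (one shown): valid in S5.
S4-tableau for the negation ~(((q | ~p) -> []<>(q | ~p)) | (~q & (q & ~q))):
1. ~(((q | ~p) -> []<>(q | ~p)) | (~q & (q & ~q))), 0
2. ~((q | ~p) -> []<>(q | ~p)), 0
3. ~(~q & (q & ~q)), 0
4. q | ~p, 0
5. ~[]<>(q | ~p), 0
6. ~(q & ~q), 0
7. ~p, 0
8. q, 0
9. ~<>(q | ~p), 1
10. ~(q | ~p), 1
11. ~q, 1
12. p, 1
Accessibility: 0R0, 0R1, 1R1
Complete open branch: countermodel on an S4-frame, so not valid in S4, nor in K, T (the same frame is also a K-frame and a T-frame).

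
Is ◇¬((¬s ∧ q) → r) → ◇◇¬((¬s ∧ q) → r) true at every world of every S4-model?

Tableau for the negation ¬(◇¬((¬s ∧ q) → r) → ◇◇¬((¬s ∧ q) → r)):
1. ¬(◇¬((¬s ∧ q) → r) → ◇◇¬((¬s ∧ q) → r)), w0
2. ◇¬((¬s ∧ q) → r), w0
3. ¬◇◇¬((¬s ∧ q) → r), w0
4. ¬◇¬((¬s ∧ q) → r), w0
5. (¬s ∧ q) → r, w0
6. ¬(¬s ∧ q), w0
7. ¬q, w0
8. ¬((¬s ∧ q) → r), w1
9. ¬s ∧ q, w1
10. ¬r, w1
11. ¬s, w1
12. q, w1
13. ¬◇¬((¬s ∧ q) → r), w1
14. (¬s ∧ q) → r, w1
15. ¬(¬s ∧ q), w1
16. ¬q, w1
Accessibility: w0Rw0, w0Rw1, w1Rw1
Branch closes: q and ¬q both at w1.
Every branch of the negation's tableau closes; the branch above is one of them.

Valid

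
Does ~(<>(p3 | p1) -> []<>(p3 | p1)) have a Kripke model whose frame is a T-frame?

1. ~(<>(p3 | p1) -> []<>(p3 | p1)), 0
2. <>(p3 | p1), 0
3. ~[]<>(p3 | p1), 0
4. p3 | p1, 1
5. p1, 1
6. ~<>(p3 | p1), 2
7. ~(p3 | p1), 2
8. ~p3, 2
9. ~p1, 2
Accessibility: 0R0, 0R1, 0R2, 1R1, 2R2

Satisfiable (open branch found)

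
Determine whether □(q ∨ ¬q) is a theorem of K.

Tableau for the negation ¬□(q ∨ ¬q):
1. ¬□(q ∨ ¬q), u
2. ¬(q ∨ ¬q), v
3. ¬q, v
4. q, v
Accessibility: uRv
Branch closes: q and ¬q both at v.
All branches of the negation close; one closing branch shown above.

Yes, valid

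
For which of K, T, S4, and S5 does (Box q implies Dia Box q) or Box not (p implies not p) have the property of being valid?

T-tableau for the negation not ((Box q implies Dia Box q) or Box not (p implies not p)):
1. not ((Box q implies Dia Box q) or Box not (p implies not p)), u
2. not (Box q implies Dia Box q), u   [neg-or-rule on 1]
3. not Box not (p implies not p), u   [neg-or-rule on 1]
4. Box q, u   [neg-implies-rule on 2]
5. not Dia Box q, u   [neg-implies-rule on 2]
6. q, u   [Box-rule on 4 via uRu]
7. not Box q, u   [neg-Dia-rule on 5 via uRu]
8. p implies not p, v   [neg-Box-rule on 3: fresh world v, uRv]
9. q, v   [Box-rule on 4 via uRv]
10. not Box q, v   [neg-Dia-rule on 5 via uRv]
11. not p, v   [implies-rule on 8 (branches; this branch)]
12. not q, w   [neg-Box-rule on 7: fresh world w, uRw]
13. q, w   [Box-rule on 4 via uRw]
Accessibility: uRu, uRv, uRw, vRv, wRw
Branch closes: q and not q both at w.
Every branch closes (one shown): valid in T, hence also in S4, S5 (every theorem of T is a theorem of S4 and S5).
K-tableau for the negation not ((Box q implies Dia Box q) or Box not (p implies not p)):
1. not ((Box q implies Dia Box q) or Box not (p implies not p)), u
2. not (Box q implies Dia Box q), u   [neg-or-rule on 1]
3. not Box not (p implies not p), u   [neg-or-rule on 1]
4. Box q, u   [neg-implies-rule on 2]
5. not Dia Box q, u   [neg-implies-rule on 2]
6. p implies not p, v   [neg-Box-rule on 3: fresh world v, uRv]
7. q, v   [Box-rule on 4 via uRv]
8. not Box q, v   [neg-Dia-rule on 5 via uRv]
9. not p, v   [implies-rule on 6 (branches; this branch)]
10. not q, w   [neg-Box-rule on 8: fresh world w, vRw]
Accessibility: uRv, vRw
Complete open branch: countermodel on a K-frame, so not valid in K.

T, S4, S5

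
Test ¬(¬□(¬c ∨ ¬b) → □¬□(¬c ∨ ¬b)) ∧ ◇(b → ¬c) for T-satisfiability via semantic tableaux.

Satisfiable

1. ¬(¬□(¬c ∨ ¬b) → □¬□(¬c ∨ ¬b)) ∧ ◇(b → ¬c), w0
2. ¬(¬□(¬c ∨ ¬b) → □¬□(¬c ∨ ¬b)), w0   [∧-rule on 1]
3. ◇(b → ¬c), w0   [∧-rule on 1]
4. ¬□(¬c ∨ ¬b), w0   [¬→-rule on 2]
5. ¬□¬□(¬c ∨ ¬b), w0   [¬→-rule on 2]
6. b → ¬c, w1   [◇-rule on 3: fresh world w1, w0Rw1]
7. ¬c, w1   [→-rule on 6 (branches; this branch)]
8. ¬(¬c ∨ ¬b), w2   [¬□-rule on 4: fresh world w2, w0Rw2]
9. c, w2   [¬∨-rule on 8]
10. b, w2   [¬∨-rule on 8]
11. □(¬c ∨ ¬b), w3   [¬□-rule on 5: fresh world w3, w0Rw3]
12. ¬c ∨ ¬b, w3   [□-rule on 11 via w3Rw3]
13. ¬b, w3   [∨-rule on 12 (branches; this branch)]
Accessibility: w0Rw0, w0Rw1, w0Rw2, w0Rw3, w1Rw1, w2Rw2, w3Rw3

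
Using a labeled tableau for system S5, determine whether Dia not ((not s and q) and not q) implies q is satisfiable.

1. Dia not ((not s and q) and not q) implies q, u
2. q, u
Accessibility: uRu

Satisfiable (open branch found)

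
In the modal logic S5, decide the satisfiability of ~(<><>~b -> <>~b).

Unsatisfiable (every branch closes)

1. ~(<><>~b -> <>~b), u
2. <><>~b, u
3. ~<>~b, u
4. b, u
5. <>~b, v
6. b, v
7. ~b, w
8. b, w
Accessibility: uRu, uRv, uRw, vRu, vRv, vRw, wRu, wRv, wRw
Branch closes: b and ~b both at w.
(One branch shown.) All branches close.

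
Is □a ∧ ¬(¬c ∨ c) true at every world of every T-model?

Invalid (countermodel exists)

Tableau for the negation ¬(□a ∧ ¬(¬c ∨ c)):
1. ¬(□a ∧ ¬(¬c ∨ c)), 0
2. ¬c ∨ c, 0   [¬∧-rule on 1 (branches; this branch)]
3. c, 0   [∨-rule on 2 (branches; this branch)]
Accessibility: 0R0
The negation has an open branch (countermodel exists).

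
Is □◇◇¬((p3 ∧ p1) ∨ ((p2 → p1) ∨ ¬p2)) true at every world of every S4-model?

No, not valid

Tableau for the negation ¬□◇◇¬((p3 ∧ p1) ∨ ((p2 → p1) ∨ ¬p2)):
1. ¬□◇◇¬((p3 ∧ p1) ∨ ((p2 → p1) ∨ ¬p2)), u
2. ¬◇◇¬((p3 ∧ p1) ∨ ((p2 → p1) ∨ ¬p2)), v
3. ¬◇¬((p3 ∧ p1) ∨ ((p2 → p1) ∨ ¬p2)), v
4. (p3 ∧ p1) ∨ ((p2 → p1) ∨ ¬p2), v
5. (p2 → p1) ∨ ¬p2, v
6. ¬p2, v
Accessibility: uRu, uRv, vRv
The negation has an open branch (countermodel exists).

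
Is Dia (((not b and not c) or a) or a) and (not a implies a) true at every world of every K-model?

Tableau for the negation not (Dia (((not b and not c) or a) or a) and (not a implies a)):
1. not (Dia (((not b and not c) or a) or a) and (not a implies a)), w0
2. not (not a implies a), w0
3. not a, w0
The negation has an open branch (countermodel exists).

No, not valid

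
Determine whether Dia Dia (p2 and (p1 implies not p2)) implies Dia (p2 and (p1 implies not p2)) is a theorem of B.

Not valid

Tableau for the negation not (Dia Dia (p2 and (p1 implies not p2)) implies Dia (p2 and (p1 implies not p2))):
1. not (Dia Dia (p2 and (p1 implies not p2)) implies Dia (p2 and (p1 implies not p2))), 0
2. Dia Dia (p2 and (p1 implies not p2)), 0
3. not Dia (p2 and (p1 implies not p2)), 0
4. not (p2 and (p1 implies not p2)), 0
5. not (p1 implies not p2), 0
6. p1, 0
7. p2, 0
8. Dia (p2 and (p1 implies not p2)), 1
9. not (p2 and (p1 implies not p2)), 1
10. not (p1 implies not p2), 1
11. p1, 1
12. p2, 1
13. p2 and (p1 implies not p2), 2
14. p2, 2
15. p1 implies not p2, 2
16. not p1, 2
Accessibility: 0R0, 0R1, 1R0, 1R1, 1R2, 2R1, 2R2
The negation has an open branch (countermodel exists).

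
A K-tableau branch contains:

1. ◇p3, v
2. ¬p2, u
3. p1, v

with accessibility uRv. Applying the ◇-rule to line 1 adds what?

a fresh world w with vRw, and p3 at w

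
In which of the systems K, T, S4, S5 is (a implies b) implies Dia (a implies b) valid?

K-tableau for the negation not ((a implies b) implies Dia (a implies b)):
1. not ((a implies b) implies Dia (a implies b)), u
2. a implies b, u   [neg-implies-rule on 1]
3. not Dia (a implies b), u   [neg-implies-rule on 1]
4. b, u   [implies-rule on 2 (branches; this branch)]
Complete open branch: countermodel on a K-frame, so not valid in K.
T-tableau for the negation not ((a implies b) implies Dia (a implies b)):
1. not ((a implies b) implies Dia (a implies b)), u
2. a implies b, u   [neg-implies-rule on 1]
3. not Dia (a implies b), u   [neg-implies-rule on 1]
4. not (a implies b), u   [neg-Dia-rule on 3 via uRu]
5. a, u   [neg-implies-rule on 4]
6. not b, u   [neg-implies-rule on 4]
7. b, u   [implies-rule on 2 (branches; this branch)]
Accessibility: uRu
Branch closes: b and not b both at u.
Every branch closes (one shown): valid in T, hence also in S4, S5 (every theorem of T is a theorem of S4 and S5).

T, S4, S5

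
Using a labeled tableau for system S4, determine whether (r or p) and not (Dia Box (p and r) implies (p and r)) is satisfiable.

Yes, satisfiable

1. (r or p) and not (Dia Box (p and r) implies (p and r)), w0
2. r or p, w0
3. not (Dia Box (p and r) implies (p and r)), w0
4. Dia Box (p and r), w0
5. not (p and r), w0
6. p, w0
7. not r, w0
8. Box (p and r), w1
9. p and r, w1
10. p, w1
11. r, w1
Accessibility: w0Rw0, w0Rw1, w1Rw1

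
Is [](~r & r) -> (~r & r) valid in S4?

Tableau for the negation ~([](~r & r) -> (~r & r)):
1. ~([](~r & r) -> (~r & r)), w0
2. [](~r & r), w0   [~->-rule on 1]
3. ~(~r & r), w0   [~->-rule on 1]
4. ~r & r, w0   [[]-rule on 2 via w0Rw0]
5. ~r, w0   [&-rule on 4]
6. r, w0   [&-rule on 4]
Accessibility: w0Rw0
Branch closes: r and ~r both at w0.
Every branch of the negation's tableau closes; the branch above is one of them.

Valid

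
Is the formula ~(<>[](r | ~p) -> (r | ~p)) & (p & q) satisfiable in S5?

1. ~(<>[](r | ~p) -> (r | ~p)) & (p & q), u
2. ~(<>[](r | ~p) -> (r | ~p)), u
3. p & q, u
4. <>[](r | ~p), u
5. ~(r | ~p), u
6. p, u
7. q, u
8. ~r, u
9. [](r | ~p), v
10. r | ~p, u
11. r | ~p, v
12. ~p, u
Accessibility: uRu, uRv, vRu, vRv
Branch closes: p and ~p both at u.
Every branch closes; the branch above is one of them.

No, unsatisfiable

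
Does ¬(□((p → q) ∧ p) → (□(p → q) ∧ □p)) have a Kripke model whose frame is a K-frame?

1. ¬(□((p → q) ∧ p) → (□(p → q) ∧ □p)), w0
2. □((p → q) ∧ p), w0
3. ¬(□(p → q) ∧ □p), w0
4. ¬□(p → q), w0
5. ¬(p → q), w1
6. p, w1
7. ¬q, w1
8. (p → q) ∧ p, w1
9. p → q, w1
10. q, w1
Accessibility: w0Rw1
Branch closes: q and ¬q both at w1.
(One branch shown.) All branches close.

Unsatisfiable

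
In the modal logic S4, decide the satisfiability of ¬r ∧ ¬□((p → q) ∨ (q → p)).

1. ¬r ∧ ¬□((p → q) ∨ (q → p)), u
2. ¬r, u   [∧-rule on 1]
3. ¬□((p → q) ∨ (q → p)), u   [∧-rule on 1]
4. ¬((p → q) ∨ (q → p)), v   [¬□-rule on 3: fresh world v, uRv]
5. ¬(p → q), v   [¬∨-rule on 4]
6. ¬(q → p), v   [¬∨-rule on 4]
7. p, v   [¬→-rule on 5]
8. ¬q, v   [¬→-rule on 5]
9. q, v   [¬→-rule on 6]
10. ¬p, v   [¬→-rule on 6]
Accessibility: uRu, uRv, vRv
Branch closes: q and ¬q both at v.
(One branch shown.) All branches close.

Unsatisfiable (every branch closes)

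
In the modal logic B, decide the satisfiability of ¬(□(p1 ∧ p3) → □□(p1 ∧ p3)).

Satisfiable

1. ¬(□(p1 ∧ p3) → □□(p1 ∧ p3)), w0
2. □(p1 ∧ p3), w0
3. ¬□□(p1 ∧ p3), w0
4. p1 ∧ p3, w0
5. p1, w0
6. p3, w0
7. ¬□(p1 ∧ p3), w1
8. p1 ∧ p3, w1
9. p1, w1
10. p3, w1
11. ¬(p1 ∧ p3), w2
12. ¬p3, w2
Accessibility: w0Rw0, w0Rw1, w1Rw0, w1Rw1, w1Rw2, w2Rw1, w2Rw2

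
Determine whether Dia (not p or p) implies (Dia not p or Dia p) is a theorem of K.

Valid

Tableau for the negation not (Dia (not p or p) implies (Dia not p or Dia p)):
1. not (Dia (not p or p) implies (Dia not p or Dia p)), u
2. Dia (not p or p), u
3. not (Dia not p or Dia p), u
4. not Dia not p, u
5. not Dia p, u
6. not p or p, v
7. p, v
8. not p, v
Accessibility: uRv
Branch closes: p and not p both at v.
Every branch of the negation's tableau closes; the branch above is one of them.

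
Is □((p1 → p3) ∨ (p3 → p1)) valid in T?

Yes, valid

Tableau for the negation ¬□((p1 → p3) ∨ (p3 → p1)):
1. ¬□((p1 → p3) ∨ (p3 → p1)), w0
2. ¬((p1 → p3) ∨ (p3 → p1)), w1
3. ¬(p1 → p3), w1
4. ¬(p3 → p1), w1
5. p1, w1
6. ¬p3, w1
7. p3, w1
8. ¬p1, w1
Accessibility: w0Rw0, w0Rw1, w1Rw1
Branch closes: p3 and ¬p3 both at w1.
All branches of the negation close; one closing branch shown above.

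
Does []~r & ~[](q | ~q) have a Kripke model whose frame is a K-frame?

Unsatisfiable

1. []~r & ~[](q | ~q), u
2. []~r, u
3. ~[](q | ~q), u
4. ~(q | ~q), v
5. ~q, v
6. q, v
Accessibility: uRv
Branch closes: q and ~q both at v.
Every branch closes; the branch above is one of them.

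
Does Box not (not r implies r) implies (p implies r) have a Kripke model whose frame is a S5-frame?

1. Box not (not r implies r) implies (p implies r), w0
2. p implies r, w0
3. r, w0
Accessibility: w0Rw0

Satisfiable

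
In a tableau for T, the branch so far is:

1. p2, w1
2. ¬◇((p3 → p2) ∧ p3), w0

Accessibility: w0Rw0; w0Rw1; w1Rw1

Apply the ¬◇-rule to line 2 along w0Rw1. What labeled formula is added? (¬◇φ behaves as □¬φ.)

¬((p3 → p2) ∧ p3), w1

¬◇φ behaves as □¬φ: propagate the negated body to each accessible world.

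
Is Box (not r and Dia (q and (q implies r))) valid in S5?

Tableau for the negation not Box (not r and Dia (q and (q implies r))):
1. not Box (not r and Dia (q and (q implies r))), 0
2. not (not r and Dia (q and (q implies r))), 1   [neg-Box-rule on 1: fresh world 1, 0R1]
3. not Dia (q and (q implies r)), 1   [neg-and-rule on 2 (branches; this branch)]
4. not (q and (q implies r)), 0   [neg-Dia-rule on 3 via 1R0]
5. not (q and (q implies r)), 1   [neg-Dia-rule on 3 via 1R1]
6. not (q implies r), 0   [neg-and-rule on 4 (branches; this branch)]
7. q, 0   [neg-implies-rule on 6]
8. not r, 0   [neg-implies-rule on 6]
9. not (q implies r), 1   [neg-and-rule on 5 (branches; this branch)]
10. q, 1   [neg-implies-rule on 9]
11. not r, 1   [neg-implies-rule on 9]
Accessibility: 0R0, 0R1, 1R0, 1R1
The negation has an open branch (countermodel exists).

No, not valid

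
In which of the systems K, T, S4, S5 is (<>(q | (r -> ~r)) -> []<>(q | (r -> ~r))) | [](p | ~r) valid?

S5

S5-tableau for the negation ~((<>(q | (r -> ~r)) -> []<>(q | (r -> ~r))) | [](p | ~r)):
1. ~((<>(q | (r -> ~r)) -> []<>(q | (r -> ~r))) | [](p | ~r)), u
2. ~(<>(q | (r -> ~r)) -> []<>(q | (r -> ~r))), u
3. ~[](p | ~r), u
4. <>(q | (r -> ~r)), u
5. ~[]<>(q | (r -> ~r)), u
6. ~(p | ~r), v
7. ~p, v
8. r, v
9. q | (r -> ~r), w
10. r -> ~r, w
11. ~r, w
12. ~<>(q | (r -> ~r)), x
13. ~(q | (r -> ~r)), u
14. ~q, u
15. ~(r -> ~r), u
16. r, u
17. ~(q | (r -> ~r)), v
18. ~q, v
19. ~(r -> ~r), v
20. ~(q | (r -> ~r)), w
21. ~q, w
22. ~(r -> ~r), w
23. r, w
Accessibility: uRu, uRv, uRw, uRx, vRu, vRv, vRw, vRx, wRu, wRv, wRw, wRx, xRu, xRv, xRw, xRx
Branch closes: r and ~r both at w.
Every branch closes (one shown): valid in S5.
S4-tableau for the negation ~((<>(q | (r -> ~r)) -> []<>(q | (r -> ~r))) | [](p | ~r)):
1. ~((<>(q | (r -> ~r)) -> []<>(q | (r -> ~r))) | [](p | ~r)), u
2. ~(<>(q | (r -> ~r)) -> []<>(q | (r -> ~r))), u
3. ~[](p | ~r), u
4. <>(q | (r -> ~r)), u
5. ~[]<>(q | (r -> ~r)), u
6. ~(p | ~r), v
7. ~p, v
8. r, v
9. q | (r -> ~r), w
10. r -> ~r, w
11. ~r, w
12. ~<>(q | (r -> ~r)), x
13. ~(q | (r -> ~r)), x
14. ~q, x
15. ~(r -> ~r), x
16. r, x
Accessibility: uRu, uRv, uRw, uRx, vRv, wRw, xRx
Complete open branch: countermodel on an S4-frame, so not valid in S4, nor in K, T (the same frame is also a K-frame and a T-frame).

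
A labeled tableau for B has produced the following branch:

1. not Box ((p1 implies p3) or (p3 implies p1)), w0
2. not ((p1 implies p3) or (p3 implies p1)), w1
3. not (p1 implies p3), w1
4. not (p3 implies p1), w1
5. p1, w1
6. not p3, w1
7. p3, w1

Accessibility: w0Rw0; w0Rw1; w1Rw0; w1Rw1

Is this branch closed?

Both p3 and not p3 appear at w1.

Yes, closed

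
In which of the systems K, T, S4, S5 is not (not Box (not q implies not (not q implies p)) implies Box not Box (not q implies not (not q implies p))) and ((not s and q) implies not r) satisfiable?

K, T, S4

S4-tableau for the formula:
1. not (not Box (not q implies not (not q implies p)) implies Box not Box (not q implies not (not q implies p))) and ((not s and q) implies not r), u
2. not (not Box (not q implies not (not q implies p)) implies Box not Box (not q implies not (not q implies p))), u
3. (not s and q) implies not r, u
4. not Box (not q implies not (not q implies p)), u
5. not Box not Box (not q implies not (not q implies p)), u
6. not r, u
7. not (not q implies not (not q implies p)), v
8. not q, v
9. not q implies p, v
10. p, v
11. Box (not q implies not (not q implies p)), w
12. not q implies not (not q implies p), w
13. not (not q implies p), w
14. not q, w
15. not p, w
Accessibility: uRu, uRv, uRw, vRv, wRw
Complete open branch: satisfiable in S4, hence also in K, T (this S4-model is also a K-model and a T-model).
S5-tableau for the formula:
1. not (not Box (not q implies not (not q implies p)) implies Box not Box (not q implies not (not q implies p))) and ((not s and q) implies not r), u
2. not (not Box (not q implies not (not q implies p)) implies Box not Box (not q implies not (not q implies p))), u
3. (not s and q) implies not r, u
4. not Box (not q implies not (not q implies p)), u
5. not Box not Box (not q implies not (not q implies p)), u
6. not (not s and q), u
7. not q, u
8. not (not q implies not (not q implies p)), v
9. not q, v
10. not q implies p, v
11. p, v
12. Box (not q implies not (not q implies p)), w
13. not q implies not (not q implies p), u
14. not q implies not (not q implies p), v
15. not q implies not (not q implies p), w
16. not (not q implies p), u
17. not p, u
18. not (not q implies p), v
19. not p, v
Accessibility: uRu, uRv, uRw, vRu, vRv, vRw, wRu, wRv, wRw
Branch closes: p and not p both at v.
Every branch closes (one shown): unsatisfiable in S5.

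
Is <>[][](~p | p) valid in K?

Tableau for the negation ~<>[][](~p | p):
1. ~<>[][](~p | p), w0
The negation has an open branch (countermodel exists).

Not valid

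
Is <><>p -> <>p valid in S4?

Tableau for the negation ~(<><>p -> <>p):
1. ~(<><>p -> <>p), 0
2. <><>p, 0
3. ~<>p, 0
4. ~p, 0
5. <>p, 1
6. ~p, 1
7. p, 2
8. ~p, 2
Accessibility: 0R0, 0R1, 0R2, 1R1, 1R2, 2R2
Branch closes: p and ~p both at 2.
All branches of the negation close; one closing branch shown above.

Yes, valid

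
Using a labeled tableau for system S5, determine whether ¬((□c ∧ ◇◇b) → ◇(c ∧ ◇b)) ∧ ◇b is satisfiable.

No, unsatisfiable

1. ¬((□c ∧ ◇◇b) → ◇(c ∧ ◇b)) ∧ ◇b, u
2. ¬((□c ∧ ◇◇b) → ◇(c ∧ ◇b)), u   [∧-rule on 1]
3. ◇b, u   [∧-rule on 1]
4. □c ∧ ◇◇b, u   [¬→-rule on 2]
5. ¬◇(c ∧ ◇b), u   [¬→-rule on 2]
6. □c, u   [∧-rule on 4]
7. ◇◇b, u   [∧-rule on 4]
8. ¬(c ∧ ◇b), u   [¬◇-rule on 5 via uRu]
9. c, u   [□-rule on 6 via uRu]
10. ¬◇b, u   [¬∧-rule on 8 (branches; this branch)]
11. ¬b, u   [¬◇-rule on 10 via uRu]
12. b, v   [◇-rule on 3: fresh world v, uRv]
13. ¬(c ∧ ◇b), v   [¬◇-rule on 5 via uRv]
14. c, v   [□-rule on 6 via uRv]
15. ¬b, v   [¬◇-rule on 10 via uRv]
Accessibility: uRu, uRv, vRu, vRv
Branch closes: b and ¬b both at v.
(One branch shown.) All branches close.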